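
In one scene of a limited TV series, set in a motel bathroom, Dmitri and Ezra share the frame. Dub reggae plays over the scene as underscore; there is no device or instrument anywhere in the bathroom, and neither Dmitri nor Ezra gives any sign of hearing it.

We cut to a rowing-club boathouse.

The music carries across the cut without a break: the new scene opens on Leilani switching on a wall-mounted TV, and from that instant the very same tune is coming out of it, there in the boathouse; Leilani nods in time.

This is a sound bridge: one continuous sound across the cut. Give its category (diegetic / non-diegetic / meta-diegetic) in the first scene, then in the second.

Scene one: there's no in-world source anywhere and no character hears it — underscore for the audience only → non-diegetic.
Scene two: once Leilani turns on a wall-mounted TV, the music has a real source in the story world and Leilani reacts to it → diegetic.

non-diegetic, diegetic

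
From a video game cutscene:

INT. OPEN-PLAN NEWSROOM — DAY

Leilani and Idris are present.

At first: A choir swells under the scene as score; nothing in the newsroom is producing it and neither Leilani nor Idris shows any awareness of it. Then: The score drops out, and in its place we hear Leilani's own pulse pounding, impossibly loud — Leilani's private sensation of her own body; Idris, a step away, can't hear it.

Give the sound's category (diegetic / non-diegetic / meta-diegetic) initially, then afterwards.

Initially: underscore with no in-world source, inaudible to the characters → non-diegetic.
Afterwards: the body sound is Leilani's subjective perception alone — Idris can't hear it → meta-diegetic.

non-diegetic, meta-diegetic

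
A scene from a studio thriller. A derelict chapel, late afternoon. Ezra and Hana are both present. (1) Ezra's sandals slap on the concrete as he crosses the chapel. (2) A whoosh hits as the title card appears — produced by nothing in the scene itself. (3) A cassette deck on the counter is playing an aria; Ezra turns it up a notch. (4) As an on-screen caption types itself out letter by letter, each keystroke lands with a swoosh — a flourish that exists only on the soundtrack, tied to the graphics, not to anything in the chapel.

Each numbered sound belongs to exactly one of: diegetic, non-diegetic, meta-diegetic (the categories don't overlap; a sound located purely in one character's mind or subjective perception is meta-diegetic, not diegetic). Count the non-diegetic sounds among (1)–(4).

2

(1) is diegetic: it's the physical sound of Ezra moving in the space.
(2) is non-diegetic: it's a sound-design accent with no in-world source; no one in the scene can hear it.
(3) the music comes from an on-screen device that Ezra responds to → diegetic.
Sound (4): sound married to a title/caption — outside the diegesis by definition, so non-diegetic.
So 2 of the 4 are non-diegetic: (2), (4).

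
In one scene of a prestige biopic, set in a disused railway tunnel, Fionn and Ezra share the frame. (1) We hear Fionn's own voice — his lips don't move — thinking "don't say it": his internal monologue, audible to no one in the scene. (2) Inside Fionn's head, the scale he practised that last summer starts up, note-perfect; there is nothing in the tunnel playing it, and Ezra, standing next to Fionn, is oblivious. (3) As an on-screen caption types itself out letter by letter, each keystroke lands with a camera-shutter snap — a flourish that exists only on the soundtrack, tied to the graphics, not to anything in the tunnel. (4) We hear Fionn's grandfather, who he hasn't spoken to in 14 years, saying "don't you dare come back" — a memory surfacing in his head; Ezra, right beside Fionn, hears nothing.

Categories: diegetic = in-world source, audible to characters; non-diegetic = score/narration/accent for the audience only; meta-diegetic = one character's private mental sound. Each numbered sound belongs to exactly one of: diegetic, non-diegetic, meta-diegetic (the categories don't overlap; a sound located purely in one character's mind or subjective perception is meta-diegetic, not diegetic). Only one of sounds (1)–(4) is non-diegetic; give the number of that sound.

3

Sound (1): it's Fionn's unspoken thought, heard only by the audience via his subjectivity, so meta-diegetic.
(2) the music is a memory playing inside Fionn's mind alone; no real-world source, Ezra can't hear it → meta-diegetic.
(3) is non-diegetic: sound married to a title/caption — outside the diegesis by definition.
Sound (4): a remembered line, private to Fionn — not present in the room, not audible to Ezra, so meta-diegetic.
Only (3) is non-diegetic.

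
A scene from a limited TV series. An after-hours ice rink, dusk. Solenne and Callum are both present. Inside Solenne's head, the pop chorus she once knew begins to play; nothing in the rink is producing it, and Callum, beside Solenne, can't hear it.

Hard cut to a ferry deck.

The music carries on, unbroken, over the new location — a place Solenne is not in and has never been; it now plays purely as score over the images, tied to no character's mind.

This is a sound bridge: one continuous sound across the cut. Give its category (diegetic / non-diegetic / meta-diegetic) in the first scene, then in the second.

meta-diegetic, non-diegetic

Scene one: the music exists only inside Solenne's mind; Callum can't hear it → meta-diegetic.
Scene two: it's detached from Solenne entirely and plays over unrelated images with no in-world source — conventional underscore → non-diegetic.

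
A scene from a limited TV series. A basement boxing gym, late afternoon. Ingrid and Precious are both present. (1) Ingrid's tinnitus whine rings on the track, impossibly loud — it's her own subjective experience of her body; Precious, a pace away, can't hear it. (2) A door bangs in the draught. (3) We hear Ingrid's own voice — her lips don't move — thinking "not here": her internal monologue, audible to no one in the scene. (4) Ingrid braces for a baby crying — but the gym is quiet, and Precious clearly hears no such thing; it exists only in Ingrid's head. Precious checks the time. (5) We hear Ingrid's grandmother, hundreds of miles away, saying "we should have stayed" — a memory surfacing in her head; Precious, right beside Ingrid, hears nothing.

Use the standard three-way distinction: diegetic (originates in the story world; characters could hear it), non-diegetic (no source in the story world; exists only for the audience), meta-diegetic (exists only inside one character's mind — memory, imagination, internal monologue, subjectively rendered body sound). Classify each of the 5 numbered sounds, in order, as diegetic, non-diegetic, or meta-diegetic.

meta-diegetic, diegetic, meta-diegetic, meta-diegetic, meta-diegetic

Sound (1): point-of-audition from inside Ingrid's body; not a sound in the room, so meta-diegetic.
Sound (2): an in-world source (a door); characters could hear it, so diegetic.
(3) is meta-diegetic: Ingrid's thought-voice: a private mental sound no other character can hear.
(4) Ingrid alone 'hears' it — an imagined sound, not present in the space → meta-diegetic.
(5) the voice is a memory playing only inside Ingrid's mind; Precious can't hear it → meta-diegetic.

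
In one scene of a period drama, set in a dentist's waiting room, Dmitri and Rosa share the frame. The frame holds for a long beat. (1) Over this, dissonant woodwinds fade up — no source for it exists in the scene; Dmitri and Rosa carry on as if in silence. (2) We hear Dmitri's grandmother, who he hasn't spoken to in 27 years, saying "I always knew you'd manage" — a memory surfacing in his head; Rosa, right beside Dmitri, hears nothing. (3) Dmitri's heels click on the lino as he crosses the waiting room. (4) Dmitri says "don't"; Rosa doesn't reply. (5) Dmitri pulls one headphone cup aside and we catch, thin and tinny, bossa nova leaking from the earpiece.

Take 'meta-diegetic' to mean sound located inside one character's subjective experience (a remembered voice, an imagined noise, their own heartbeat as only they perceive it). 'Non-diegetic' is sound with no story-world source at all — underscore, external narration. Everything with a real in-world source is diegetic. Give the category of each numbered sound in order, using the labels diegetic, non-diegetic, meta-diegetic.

non-diegetic, meta-diegetic, diegetic, diegetic, diegetic

(1) is non-diegetic: it has no source in the story world and no character can hear it — it's underscore.
(2) is meta-diegetic: the voice is a memory playing only inside Dmitri's mind; Rosa can't hear it.
Sound (3): Dmitri's footsteps are produced in the story world, so diegetic.
(4) on-screen dialogue — Dmitri speaks and Rosa is there to hear → diegetic.
Sound (5): it's leaking from a physical pair of headphones in the scene, so diegetic.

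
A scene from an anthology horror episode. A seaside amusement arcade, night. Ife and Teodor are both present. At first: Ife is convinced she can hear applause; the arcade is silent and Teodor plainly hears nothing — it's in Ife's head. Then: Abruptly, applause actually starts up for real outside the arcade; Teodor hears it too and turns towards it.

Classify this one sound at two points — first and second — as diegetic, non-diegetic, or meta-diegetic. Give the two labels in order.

meta-diegetic, diegetic

First: only Ife 'hears' it — imagined, in her mind → meta-diegetic.
Second: now there's a real external source and Teodor hears it too — in the story world → diegetic.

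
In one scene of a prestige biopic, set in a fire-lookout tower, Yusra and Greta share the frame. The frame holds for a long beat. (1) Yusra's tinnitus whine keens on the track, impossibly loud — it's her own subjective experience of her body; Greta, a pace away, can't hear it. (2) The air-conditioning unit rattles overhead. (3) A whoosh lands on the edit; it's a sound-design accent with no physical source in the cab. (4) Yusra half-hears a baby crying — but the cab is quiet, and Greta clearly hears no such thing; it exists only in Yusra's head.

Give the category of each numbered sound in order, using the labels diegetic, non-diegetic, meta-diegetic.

(1) is meta-diegetic: point-of-audition from inside Yusra's body; not a sound in the room.
(2) is diegetic: ambient/room sound belonging to the story's physical space.
(3) an editorial stinger — it belongs to the cut, not the story world → non-diegetic.
(4) is meta-diegetic: Yusra alone 'hears' it — an imagined sound, not present in the space.

meta-diegetic, diegetic, non-diegetic, meta-diegetic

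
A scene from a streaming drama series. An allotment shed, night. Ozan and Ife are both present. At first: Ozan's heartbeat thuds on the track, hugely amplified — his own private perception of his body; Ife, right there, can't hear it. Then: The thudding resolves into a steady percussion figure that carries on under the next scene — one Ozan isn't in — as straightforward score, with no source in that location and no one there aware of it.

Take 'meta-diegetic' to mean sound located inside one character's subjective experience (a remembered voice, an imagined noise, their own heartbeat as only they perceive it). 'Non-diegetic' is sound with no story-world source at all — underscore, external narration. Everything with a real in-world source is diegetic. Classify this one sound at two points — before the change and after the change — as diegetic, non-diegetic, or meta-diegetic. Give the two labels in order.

meta-diegetic, non-diegetic

Before the change: it's Ozan's subjective body sound, inaudible to Ife → meta-diegetic.
After the change: detached from Ozan and playing as sourceless score over a scene he isn't in — for the audience only → non-diegetic.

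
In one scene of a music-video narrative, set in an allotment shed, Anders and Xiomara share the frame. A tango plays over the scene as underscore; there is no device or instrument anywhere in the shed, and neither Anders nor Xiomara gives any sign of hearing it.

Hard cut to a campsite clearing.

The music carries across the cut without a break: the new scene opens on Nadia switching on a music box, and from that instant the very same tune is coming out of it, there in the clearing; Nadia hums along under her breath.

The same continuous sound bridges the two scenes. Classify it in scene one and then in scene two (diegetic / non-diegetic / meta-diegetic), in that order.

Scene one: there's no in-world source anywhere and no character hears it — underscore for the audience only → non-diegetic.
Scene two: once Nadia turns on a music box, the music has a real source in the story world and Nadia reacts to it → diegetic.

non-diegetic, diegetic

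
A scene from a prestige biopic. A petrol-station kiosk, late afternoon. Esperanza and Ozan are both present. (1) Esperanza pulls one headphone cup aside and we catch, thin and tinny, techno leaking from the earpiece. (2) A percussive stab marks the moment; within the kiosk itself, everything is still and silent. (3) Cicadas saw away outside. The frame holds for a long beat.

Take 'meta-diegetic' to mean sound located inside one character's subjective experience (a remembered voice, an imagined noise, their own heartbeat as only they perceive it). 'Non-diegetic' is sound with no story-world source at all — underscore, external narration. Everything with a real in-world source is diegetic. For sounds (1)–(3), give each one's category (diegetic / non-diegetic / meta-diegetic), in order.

diegetic, non-diegetic, diegetic

(1) is diegetic: the headphones are an on-screen source.
(2) is non-diegetic: it's a sound-design accent with no in-world source; no one in the scene can hear it.
Sound (3): ambient/room sound belonging to the story's physical space, so diegetic.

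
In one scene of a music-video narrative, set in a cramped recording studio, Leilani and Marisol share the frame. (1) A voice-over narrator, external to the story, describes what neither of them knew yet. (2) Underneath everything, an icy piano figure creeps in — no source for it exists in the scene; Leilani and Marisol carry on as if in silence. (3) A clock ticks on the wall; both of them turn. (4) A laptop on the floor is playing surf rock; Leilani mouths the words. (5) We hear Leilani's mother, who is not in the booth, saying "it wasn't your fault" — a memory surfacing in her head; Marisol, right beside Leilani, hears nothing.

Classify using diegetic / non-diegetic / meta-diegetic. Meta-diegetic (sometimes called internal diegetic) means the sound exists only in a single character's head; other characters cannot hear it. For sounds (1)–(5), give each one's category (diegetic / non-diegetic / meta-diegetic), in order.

non-diegetic, non-diegetic, diegetic, diegetic, meta-diegetic

Sound (1): commentary laid over the scene from outside the fiction, so non-diegetic.
(2) is non-diegetic: nothing in the booth produces it and the characters don't hear it — pure soundtrack.
(3) is diegetic: a clock is a real object/event in the scene's world.
Sound (4): the music comes from an on-screen device that Leilani responds to, so diegetic.
Sound (5): the voice is a memory playing only inside Leilani's mind; Marisol can't hear it, so meta-diegetic.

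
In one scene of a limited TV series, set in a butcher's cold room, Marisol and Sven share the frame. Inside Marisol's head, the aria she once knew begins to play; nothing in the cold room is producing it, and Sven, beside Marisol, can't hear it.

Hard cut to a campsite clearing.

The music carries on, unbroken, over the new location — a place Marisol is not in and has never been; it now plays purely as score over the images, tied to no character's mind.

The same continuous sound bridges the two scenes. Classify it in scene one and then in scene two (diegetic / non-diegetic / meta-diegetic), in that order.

meta-diegetic, non-diegetic

Scene one: the music exists only inside Marisol's mind; Sven can't hear it → meta-diegetic.
Scene two: it's detached from Marisol entirely and plays over unrelated images with no in-world source — conventional underscore → non-diegetic.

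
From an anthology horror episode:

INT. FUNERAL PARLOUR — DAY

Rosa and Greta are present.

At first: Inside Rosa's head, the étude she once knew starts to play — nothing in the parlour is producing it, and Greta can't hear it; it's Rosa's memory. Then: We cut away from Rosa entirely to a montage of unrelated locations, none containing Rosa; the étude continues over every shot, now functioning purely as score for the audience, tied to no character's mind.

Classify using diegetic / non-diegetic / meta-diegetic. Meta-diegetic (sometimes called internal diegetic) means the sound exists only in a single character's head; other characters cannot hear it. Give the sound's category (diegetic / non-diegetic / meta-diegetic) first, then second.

First: the music lives inside Rosa's mind alone; Greta can't hear it → meta-diegetic.
Second: once it plays over shots Rosa isn't in, detached from any character's subjectivity, it's conventional underscore → non-diegetic.

meta-diegetic, non-diegetic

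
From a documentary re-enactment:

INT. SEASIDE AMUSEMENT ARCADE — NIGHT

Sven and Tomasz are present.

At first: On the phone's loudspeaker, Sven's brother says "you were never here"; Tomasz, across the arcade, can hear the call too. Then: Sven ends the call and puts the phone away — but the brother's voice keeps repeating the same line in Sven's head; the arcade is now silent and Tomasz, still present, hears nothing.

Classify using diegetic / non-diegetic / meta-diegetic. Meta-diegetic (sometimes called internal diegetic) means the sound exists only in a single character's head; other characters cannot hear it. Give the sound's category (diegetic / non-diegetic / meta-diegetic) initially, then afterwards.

diegetic, meta-diegetic

Initially: the loudspeaker is an in-world source; both Sven and Tomasz hear the call → diegetic.
Afterwards: with the phone off, the voice continues only as Sven's private mental replay — Tomasz can't hear it → meta-diegetic.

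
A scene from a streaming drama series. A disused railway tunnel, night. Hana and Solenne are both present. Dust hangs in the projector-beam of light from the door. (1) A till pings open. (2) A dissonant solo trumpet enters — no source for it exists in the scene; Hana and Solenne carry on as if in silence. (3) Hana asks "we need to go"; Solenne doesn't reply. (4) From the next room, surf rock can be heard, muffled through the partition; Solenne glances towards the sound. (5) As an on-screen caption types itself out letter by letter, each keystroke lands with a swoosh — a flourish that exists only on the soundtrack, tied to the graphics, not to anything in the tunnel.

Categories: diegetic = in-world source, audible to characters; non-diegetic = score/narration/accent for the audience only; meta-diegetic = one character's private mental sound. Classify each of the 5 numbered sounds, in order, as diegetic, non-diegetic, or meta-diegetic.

Sound (1): an in-world source (a till); characters could hear it, so diegetic.
(2) is non-diegetic: score with no on-screen or off-screen source; it exists for the audience alone.
Sound (3): Hana is a character speaking aloud in the scene, so diegetic.
(4) it's coming from the next room — a location within the story world — and Solenne reacts → diegetic.
(5) is non-diegetic: the caption isn't part of the story world, so neither is the sound tied to it.

diegetic, non-diegetic, diegetic, diegetic, non-diegetic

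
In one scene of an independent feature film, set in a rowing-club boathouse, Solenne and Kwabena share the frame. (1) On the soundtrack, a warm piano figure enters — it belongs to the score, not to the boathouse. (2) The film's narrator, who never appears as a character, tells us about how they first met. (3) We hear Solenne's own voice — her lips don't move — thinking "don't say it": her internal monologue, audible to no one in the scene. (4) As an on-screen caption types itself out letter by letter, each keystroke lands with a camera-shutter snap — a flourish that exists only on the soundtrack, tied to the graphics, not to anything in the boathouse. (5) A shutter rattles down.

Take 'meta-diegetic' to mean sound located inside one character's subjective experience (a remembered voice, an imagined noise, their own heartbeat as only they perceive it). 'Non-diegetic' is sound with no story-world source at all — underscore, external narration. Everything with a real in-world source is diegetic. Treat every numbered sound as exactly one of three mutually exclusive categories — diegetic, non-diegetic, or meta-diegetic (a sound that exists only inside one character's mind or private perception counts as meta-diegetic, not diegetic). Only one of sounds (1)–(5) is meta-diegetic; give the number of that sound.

3

(1) it has no source in the story world and no character can hear it — it's underscore → non-diegetic.
(2) is non-diegetic: the narrator exists outside the story world, addressing only the audience.
(3) internal monologue — inside Solenne's mind, not spoken into the scene → meta-diegetic.
Sound (4): sound married to a title/caption — outside the diegesis by definition, so non-diegetic.
(5) is diegetic: the sound comes from a shutter physically present in the location.
Only (3) is meta-diegetic.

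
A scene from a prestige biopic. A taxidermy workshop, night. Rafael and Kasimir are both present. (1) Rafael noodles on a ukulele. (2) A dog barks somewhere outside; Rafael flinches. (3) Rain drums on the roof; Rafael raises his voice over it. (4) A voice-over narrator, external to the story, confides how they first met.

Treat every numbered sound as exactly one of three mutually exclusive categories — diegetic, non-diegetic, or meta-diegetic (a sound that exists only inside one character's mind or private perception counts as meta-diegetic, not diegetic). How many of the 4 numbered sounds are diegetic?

3

(1) is diegetic: a character is playing a ukulele on screen.
(2) is diegetic: the sound comes from a dog physically present in the location.
(3) is diegetic: it's the actual ambient sound of the location.
(4) the narrator exists outside the story world, addressing only the audience → non-diegetic.
So 3 of the 4 are diegetic: (1), (2), (3).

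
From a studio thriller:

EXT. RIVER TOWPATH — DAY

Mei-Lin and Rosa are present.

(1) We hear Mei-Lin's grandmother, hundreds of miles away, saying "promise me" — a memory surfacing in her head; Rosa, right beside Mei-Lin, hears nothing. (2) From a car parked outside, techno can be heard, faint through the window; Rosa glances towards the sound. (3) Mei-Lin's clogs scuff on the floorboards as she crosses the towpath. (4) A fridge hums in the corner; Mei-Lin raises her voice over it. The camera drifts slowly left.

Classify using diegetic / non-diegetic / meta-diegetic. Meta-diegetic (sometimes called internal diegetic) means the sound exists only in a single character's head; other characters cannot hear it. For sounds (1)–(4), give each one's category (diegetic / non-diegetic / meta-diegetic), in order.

meta-diegetic, diegetic, diegetic, diegetic

Sound (1): a remembered line, private to Mei-Lin — not present in the room, not audible to Rosa, so meta-diegetic.
Sound (2): off-screen diegetic: the source is out of frame but still in the story's space, so diegetic.
Sound (3): it's the physical sound of Mei-Lin moving in the space, so diegetic.
Sound (4): ambient/room sound belonging to the story's physical space, so diegetic.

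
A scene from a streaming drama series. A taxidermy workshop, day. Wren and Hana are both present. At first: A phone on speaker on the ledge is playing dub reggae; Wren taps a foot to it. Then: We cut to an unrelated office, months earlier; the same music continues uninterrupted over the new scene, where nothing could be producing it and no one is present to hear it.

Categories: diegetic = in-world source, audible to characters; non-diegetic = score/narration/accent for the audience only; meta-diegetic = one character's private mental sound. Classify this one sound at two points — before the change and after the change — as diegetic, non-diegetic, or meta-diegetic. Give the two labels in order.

diegetic, non-diegetic

Before the change: a phone on speaker is a real in-scene source and Wren reacts to it → diegetic.
After the change: there is no longer any in-world source and no one can hear it — it has become underscore → non-diegetic.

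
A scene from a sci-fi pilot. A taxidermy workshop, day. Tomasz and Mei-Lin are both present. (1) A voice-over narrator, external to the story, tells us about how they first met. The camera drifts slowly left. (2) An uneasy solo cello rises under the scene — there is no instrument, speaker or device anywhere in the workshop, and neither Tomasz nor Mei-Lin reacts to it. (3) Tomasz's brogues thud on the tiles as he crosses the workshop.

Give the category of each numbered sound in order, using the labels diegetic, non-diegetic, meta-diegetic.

non-diegetic, non-diegetic, diegetic

Sound (1): external voice-over — not a character, not heard by anyone in the scene, so non-diegetic.
(2) it has no source in the story world and no character can hear it — it's underscore → non-diegetic.
Sound (3): a character's body making contact with the set — an in-world sound, so diegetic.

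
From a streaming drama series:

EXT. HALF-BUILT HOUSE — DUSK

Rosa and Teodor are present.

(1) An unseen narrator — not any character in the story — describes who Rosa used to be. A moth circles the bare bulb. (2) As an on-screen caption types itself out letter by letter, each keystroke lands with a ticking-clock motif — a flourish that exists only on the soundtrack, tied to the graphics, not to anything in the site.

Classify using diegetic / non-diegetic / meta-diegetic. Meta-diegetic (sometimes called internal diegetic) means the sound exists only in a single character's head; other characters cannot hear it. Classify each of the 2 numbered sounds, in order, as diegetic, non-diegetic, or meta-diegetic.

(1) external voice-over — not a character, not heard by anyone in the scene → non-diegetic.
(2) is non-diegetic: the caption isn't part of the story world, so neither is the sound tied to it.

non-diegetic, non-diegetic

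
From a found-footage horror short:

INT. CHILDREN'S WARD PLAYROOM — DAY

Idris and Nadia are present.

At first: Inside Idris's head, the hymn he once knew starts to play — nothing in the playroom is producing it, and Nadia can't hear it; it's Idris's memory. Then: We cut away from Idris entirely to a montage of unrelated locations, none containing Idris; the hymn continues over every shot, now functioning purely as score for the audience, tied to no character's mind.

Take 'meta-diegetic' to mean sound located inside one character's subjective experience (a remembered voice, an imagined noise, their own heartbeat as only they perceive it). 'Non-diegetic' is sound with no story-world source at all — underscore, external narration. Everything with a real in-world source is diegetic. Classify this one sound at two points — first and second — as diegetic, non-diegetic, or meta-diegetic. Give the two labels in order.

meta-diegetic, non-diegetic

First: the music lives inside Idris's mind alone; Nadia can't hear it → meta-diegetic.
Second: once it plays over shots Idris isn't in, detached from any character's subjectivity, it's conventional underscore → non-diegetic.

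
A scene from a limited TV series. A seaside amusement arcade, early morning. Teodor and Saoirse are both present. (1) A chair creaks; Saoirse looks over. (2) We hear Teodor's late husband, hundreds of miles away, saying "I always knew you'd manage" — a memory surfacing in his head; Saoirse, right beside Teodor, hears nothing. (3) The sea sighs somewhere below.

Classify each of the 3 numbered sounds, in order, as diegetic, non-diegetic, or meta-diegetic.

diegetic, meta-diegetic, diegetic

(1) is diegetic: an in-world source (a chair); characters could hear it.
Sound (2): it's Teodor's recollection rendered as sound; the other character can't hear it, so meta-diegetic.
Sound (3): ambient/room sound belonging to the story's physical space, so diegetic.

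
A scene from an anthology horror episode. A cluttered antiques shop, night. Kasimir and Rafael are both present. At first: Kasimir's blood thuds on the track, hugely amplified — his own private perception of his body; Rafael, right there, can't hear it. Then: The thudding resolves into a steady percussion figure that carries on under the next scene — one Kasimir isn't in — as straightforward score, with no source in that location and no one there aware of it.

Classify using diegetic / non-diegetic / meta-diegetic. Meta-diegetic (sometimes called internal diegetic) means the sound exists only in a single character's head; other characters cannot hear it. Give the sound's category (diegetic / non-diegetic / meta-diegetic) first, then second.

First: it's Kasimir's subjective body sound, inaudible to Rafael → meta-diegetic.
Second: detached from Kasimir and playing as sourceless score over a scene he isn't in — for the audience only → non-diegetic.

meta-diegetic, non-diegetic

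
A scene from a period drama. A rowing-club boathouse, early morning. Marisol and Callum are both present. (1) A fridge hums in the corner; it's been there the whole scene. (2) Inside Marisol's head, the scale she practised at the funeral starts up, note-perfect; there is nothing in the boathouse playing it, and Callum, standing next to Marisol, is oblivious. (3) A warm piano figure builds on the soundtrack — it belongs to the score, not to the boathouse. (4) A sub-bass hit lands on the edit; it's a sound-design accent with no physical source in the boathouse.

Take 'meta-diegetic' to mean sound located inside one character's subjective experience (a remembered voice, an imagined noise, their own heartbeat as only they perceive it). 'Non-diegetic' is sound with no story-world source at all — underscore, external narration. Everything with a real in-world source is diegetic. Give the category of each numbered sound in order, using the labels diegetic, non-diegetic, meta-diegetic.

(1) a fridge is part of the location's real environment → diegetic.
(2) is meta-diegetic: the music is a memory playing inside Marisol's mind alone; no real-world source, Callum can't hear it.
(3) score with no on-screen or off-screen source; it exists for the audience alone → non-diegetic.
(4) it's a sound-design accent with no in-world source; no one in the scene can hear it → non-diegetic.

diegetic, meta-diegetic, non-diegetic, non-diegetic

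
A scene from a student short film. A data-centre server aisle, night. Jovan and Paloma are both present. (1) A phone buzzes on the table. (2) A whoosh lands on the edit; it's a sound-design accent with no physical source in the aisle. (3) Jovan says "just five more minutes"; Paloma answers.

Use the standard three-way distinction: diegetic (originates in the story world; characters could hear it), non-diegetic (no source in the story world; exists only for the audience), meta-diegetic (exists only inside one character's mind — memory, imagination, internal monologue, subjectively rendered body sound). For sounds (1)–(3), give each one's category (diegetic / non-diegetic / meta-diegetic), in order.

diegetic, non-diegetic, diegetic

(1) is diegetic: a phone is a real object/event in the scene's world.
Sound (2): nothing in the scene produces it; it's an accent added for the audience, so non-diegetic.
(3) Jovan is a character speaking aloud in the scene → diegetic.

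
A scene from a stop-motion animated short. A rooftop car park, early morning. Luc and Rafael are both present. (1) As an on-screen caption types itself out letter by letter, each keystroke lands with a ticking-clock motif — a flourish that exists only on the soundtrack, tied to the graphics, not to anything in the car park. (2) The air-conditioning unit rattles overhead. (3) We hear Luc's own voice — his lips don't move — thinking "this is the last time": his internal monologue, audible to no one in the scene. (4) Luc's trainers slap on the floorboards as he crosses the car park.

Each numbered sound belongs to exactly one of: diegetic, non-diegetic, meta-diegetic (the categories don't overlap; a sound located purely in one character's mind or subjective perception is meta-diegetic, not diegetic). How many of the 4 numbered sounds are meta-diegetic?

Sound (1): sound married to a title/caption — outside the diegesis by definition, so non-diegetic.
(2) ambient/room sound belonging to the story's physical space → diegetic.
(3) internal monologue — inside Luc's mind, not spoken into the scene → meta-diegetic.
(4) is diegetic: a character's body making contact with the set — an in-world sound.
Meta-diegetic: (3) — that's 1.

1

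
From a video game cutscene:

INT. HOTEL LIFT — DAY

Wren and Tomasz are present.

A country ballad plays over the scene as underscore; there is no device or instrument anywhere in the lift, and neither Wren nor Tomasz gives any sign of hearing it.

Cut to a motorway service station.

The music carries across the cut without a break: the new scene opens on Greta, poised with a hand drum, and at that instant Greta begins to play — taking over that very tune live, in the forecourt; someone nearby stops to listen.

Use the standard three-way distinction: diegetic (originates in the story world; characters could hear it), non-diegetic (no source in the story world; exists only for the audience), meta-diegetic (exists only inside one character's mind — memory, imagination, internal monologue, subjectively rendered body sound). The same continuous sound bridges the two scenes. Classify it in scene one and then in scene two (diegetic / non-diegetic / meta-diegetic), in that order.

non-diegetic, diegetic

Scene one: there's no in-world source anywhere and no character hears it — underscore for the audience only → non-diegetic.
Scene two: from the moment Greta starts playing, the tune is being performed on a hand drum inside the story world and another character hears it → diegetic.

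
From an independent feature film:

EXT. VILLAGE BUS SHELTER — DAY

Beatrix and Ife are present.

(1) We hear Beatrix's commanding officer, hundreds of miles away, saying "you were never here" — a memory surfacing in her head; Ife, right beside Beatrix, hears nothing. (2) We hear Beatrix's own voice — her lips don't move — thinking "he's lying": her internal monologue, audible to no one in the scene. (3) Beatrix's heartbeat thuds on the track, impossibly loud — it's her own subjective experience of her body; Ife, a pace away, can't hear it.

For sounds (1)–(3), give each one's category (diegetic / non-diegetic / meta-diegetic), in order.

meta-diegetic, meta-diegetic, meta-diegetic

(1) is meta-diegetic: the voice is a memory playing only inside Beatrix's mind; Ife can't hear it.
Sound (2): Beatrix's thought-voice: a private mental sound no other character can hear, so meta-diegetic.
Sound (3): point-of-audition from inside Beatrix's body; not a sound in the room, so meta-diegetic.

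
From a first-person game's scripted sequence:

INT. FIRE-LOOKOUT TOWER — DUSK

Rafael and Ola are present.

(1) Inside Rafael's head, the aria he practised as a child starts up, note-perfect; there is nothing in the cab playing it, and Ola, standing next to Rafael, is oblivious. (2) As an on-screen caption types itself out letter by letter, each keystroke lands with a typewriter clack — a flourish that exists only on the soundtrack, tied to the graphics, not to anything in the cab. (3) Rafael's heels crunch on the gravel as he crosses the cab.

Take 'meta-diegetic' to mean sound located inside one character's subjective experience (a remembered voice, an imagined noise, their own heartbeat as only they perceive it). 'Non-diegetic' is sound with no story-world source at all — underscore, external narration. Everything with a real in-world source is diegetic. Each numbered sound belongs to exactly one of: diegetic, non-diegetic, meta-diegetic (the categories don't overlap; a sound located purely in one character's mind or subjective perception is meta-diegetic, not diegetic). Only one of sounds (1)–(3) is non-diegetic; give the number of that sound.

2

Sound (1): remembered music, private to Rafael — Ola is oblivious because it isn't in the room, so meta-diegetic.
Sound (2): sound married to a title/caption — outside the diegesis by definition, so non-diegetic.
(3) Rafael's footsteps are produced in the story world → diegetic.
Only (2) is non-diegetic.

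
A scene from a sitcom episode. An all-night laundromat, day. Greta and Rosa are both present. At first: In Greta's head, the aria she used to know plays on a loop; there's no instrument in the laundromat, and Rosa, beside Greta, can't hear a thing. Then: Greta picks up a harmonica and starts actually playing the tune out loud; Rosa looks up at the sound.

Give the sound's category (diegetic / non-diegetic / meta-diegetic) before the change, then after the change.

Before the change: the tune exists only as Greta's private memory; Rosa can't hear it → meta-diegetic.
After the change: Greta is now producing it live on a harmonica, in the room, and Rosa hears it → diegetic.

meta-diegetic, diegetic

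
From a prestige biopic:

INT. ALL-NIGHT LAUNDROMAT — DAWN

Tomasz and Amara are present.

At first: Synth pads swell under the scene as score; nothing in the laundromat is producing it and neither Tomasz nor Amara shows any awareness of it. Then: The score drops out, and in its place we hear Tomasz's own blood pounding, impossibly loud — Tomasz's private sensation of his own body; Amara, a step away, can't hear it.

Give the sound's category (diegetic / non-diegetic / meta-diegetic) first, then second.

non-diegetic, meta-diegetic

First: underscore with no in-world source, inaudible to the characters → non-diegetic.
Second: the body sound is Tomasz's subjective perception alone — Amara can't hear it → meta-diegetic.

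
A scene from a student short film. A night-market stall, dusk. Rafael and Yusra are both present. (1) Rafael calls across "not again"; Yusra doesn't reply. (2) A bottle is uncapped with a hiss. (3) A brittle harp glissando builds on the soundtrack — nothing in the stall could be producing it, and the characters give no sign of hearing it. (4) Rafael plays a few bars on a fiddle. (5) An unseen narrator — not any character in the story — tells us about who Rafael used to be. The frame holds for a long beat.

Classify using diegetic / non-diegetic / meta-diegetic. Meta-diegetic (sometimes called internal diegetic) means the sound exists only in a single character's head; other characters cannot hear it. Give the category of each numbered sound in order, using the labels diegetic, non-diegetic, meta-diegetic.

(1) is diegetic: spoken by a character present in the story world.
(2) the sound comes from a bottle physically present in the location → diegetic.
(3) is non-diegetic: nothing in the stall produces it and the characters don't hear it — pure soundtrack.
(4) is diegetic: a character is playing a fiddle on screen.
(5) is non-diegetic: the narrator exists outside the story world, addressing only the audience.

diegetic, diegetic, non-diegetic, diegetic, non-diegetic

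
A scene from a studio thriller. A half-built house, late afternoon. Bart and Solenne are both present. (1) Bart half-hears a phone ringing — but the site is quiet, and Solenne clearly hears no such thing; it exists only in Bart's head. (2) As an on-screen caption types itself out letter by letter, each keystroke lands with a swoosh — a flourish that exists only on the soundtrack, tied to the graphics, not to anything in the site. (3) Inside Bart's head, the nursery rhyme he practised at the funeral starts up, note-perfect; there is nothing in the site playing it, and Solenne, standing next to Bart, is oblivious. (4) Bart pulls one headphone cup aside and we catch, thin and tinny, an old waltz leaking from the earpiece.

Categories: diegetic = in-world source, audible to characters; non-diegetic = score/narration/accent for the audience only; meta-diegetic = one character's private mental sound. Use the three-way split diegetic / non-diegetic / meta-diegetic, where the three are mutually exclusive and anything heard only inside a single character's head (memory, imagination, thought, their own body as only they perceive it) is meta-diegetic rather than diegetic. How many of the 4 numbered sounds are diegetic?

1

(1) is meta-diegetic: subjective to Bart: the site is silent and Solenne hears nothing.
(2) is non-diegetic: the caption isn't part of the story world, so neither is the sound tied to it.
Sound (3): remembered music, private to Bart — Solenne is oblivious because it isn't in the room, so meta-diegetic.
(4) is diegetic: it's leaking from a physical pair of headphones in the scene.
Diegetic: (4) — that's 1.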